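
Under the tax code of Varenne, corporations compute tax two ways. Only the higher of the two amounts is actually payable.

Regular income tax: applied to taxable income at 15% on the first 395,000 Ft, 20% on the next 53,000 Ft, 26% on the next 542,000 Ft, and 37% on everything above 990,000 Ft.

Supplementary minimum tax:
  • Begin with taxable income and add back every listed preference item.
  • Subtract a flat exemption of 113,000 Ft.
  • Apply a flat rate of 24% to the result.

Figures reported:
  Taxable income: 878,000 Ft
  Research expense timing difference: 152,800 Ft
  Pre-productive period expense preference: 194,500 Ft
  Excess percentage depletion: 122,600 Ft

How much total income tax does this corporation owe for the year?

Regular income tax:
  395,000 Ft × 15% = 59,250 Ft
  53,000 Ft × 20% = 10,600 Ft
  430,000 Ft × 26% = 111,800 Ft
  → 181,650 Ft

Supplementary minimum tax:
  Adjusted income: 878,000 Ft + 152,800 Ft + 194,500 Ft + 122,600 Ft = 1,347,900 Ft
  Less exemption 113,000 Ft → base 1,234,900 Ft
  1,234,900 Ft × 24% = 296,376 Ft

296,376 Ft > 181,650 Ft, so the supplementary minimum tax is the binding amount.

296,376 Ft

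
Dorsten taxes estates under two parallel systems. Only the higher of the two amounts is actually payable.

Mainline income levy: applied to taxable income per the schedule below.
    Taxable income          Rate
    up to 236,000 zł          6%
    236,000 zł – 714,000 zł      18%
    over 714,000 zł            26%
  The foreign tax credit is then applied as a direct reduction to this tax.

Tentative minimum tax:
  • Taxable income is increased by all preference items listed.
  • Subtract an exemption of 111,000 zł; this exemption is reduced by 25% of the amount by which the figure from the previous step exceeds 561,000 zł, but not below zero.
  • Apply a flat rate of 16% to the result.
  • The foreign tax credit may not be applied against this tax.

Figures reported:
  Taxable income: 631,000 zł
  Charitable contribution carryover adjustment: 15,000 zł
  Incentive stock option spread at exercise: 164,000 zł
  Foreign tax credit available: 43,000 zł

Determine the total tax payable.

Tentative minimum tax:
  Adjusted income: 631,000 zł + 15,000 zł + 164,000 zł = 810,000 zł
  Exemption: 111,000 zł − 25% × (810,000 zł − 561,000 zł) = 111,000 zł − 62,250 zł = 48,750 zł
  Base: 810,000 zł − 48,750 zł = 761,250 zł
  761,250 zł × 16% = 121,800 zł

Mainline income levy:
  236,000 zł × 6% = 14,160 zł
  395,000 zł × 18% = 71,100 zł
  → 85,260 zł
  Less foreign tax credit 43,000 zł → 42,260 zł

121,800 zł > 42,260 zł, so the tentative minimum tax is the binding amount.

121,800 zł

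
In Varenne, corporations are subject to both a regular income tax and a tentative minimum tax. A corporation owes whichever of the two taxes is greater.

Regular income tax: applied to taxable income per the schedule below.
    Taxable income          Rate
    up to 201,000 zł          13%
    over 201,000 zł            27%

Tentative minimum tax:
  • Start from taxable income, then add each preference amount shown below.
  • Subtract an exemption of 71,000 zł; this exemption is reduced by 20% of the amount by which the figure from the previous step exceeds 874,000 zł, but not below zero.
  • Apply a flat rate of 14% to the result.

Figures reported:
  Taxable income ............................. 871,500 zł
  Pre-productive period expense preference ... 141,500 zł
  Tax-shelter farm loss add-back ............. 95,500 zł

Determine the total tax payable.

207,165 zł

Tentative minimum tax:
  Adjusted income: 871,500 zł + 141,500 zł + 95,500 zł = 1,108,500 zł
  Exemption: 71,000 zł − 20% × (1,108,500 zł − 874,000 zł) = 71,000 zł − 46,900 zł = 24,100 zł
  Base: 1,108,500 zł − 24,100 zł = 1,084,400 zł
  1,084,400 zł × 14% = 151,816 zł

Regular income tax:
  201,000 zł × 13% = 26,130 zł
  670,500 zł × 27% = 181,035 zł
  → 207,165 zł

207,165 zł > 151,816 zł, so the regular income tax governs.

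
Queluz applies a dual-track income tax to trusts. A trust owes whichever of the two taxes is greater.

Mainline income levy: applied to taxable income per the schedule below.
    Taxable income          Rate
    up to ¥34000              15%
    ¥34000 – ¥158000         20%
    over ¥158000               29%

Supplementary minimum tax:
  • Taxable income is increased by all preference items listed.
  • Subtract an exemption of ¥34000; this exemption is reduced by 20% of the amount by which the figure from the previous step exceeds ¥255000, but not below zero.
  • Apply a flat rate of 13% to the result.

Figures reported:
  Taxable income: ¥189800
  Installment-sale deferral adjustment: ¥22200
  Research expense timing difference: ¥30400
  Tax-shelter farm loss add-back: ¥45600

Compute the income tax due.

¥39122

Mainline income levy:
  ¥34000 × 15% = ¥5100
  ¥124000 × 20% = ¥24800
  ¥31800 × 29% = ¥9222
  → ¥39122

Supplementary minimum tax:
  Adjusted income: ¥189800 + ¥22200 + ¥30400 + ¥45600 = ¥288000
  Exemption: ¥34000 − 20% × (¥288000 − ¥255000) = ¥34000 − ¥6600 = ¥27400
  Base: ¥288000 − ¥27400 = ¥260600
  ¥260600 × 13% = ¥33878

¥39122 > ¥33878, so the mainline income levy governs.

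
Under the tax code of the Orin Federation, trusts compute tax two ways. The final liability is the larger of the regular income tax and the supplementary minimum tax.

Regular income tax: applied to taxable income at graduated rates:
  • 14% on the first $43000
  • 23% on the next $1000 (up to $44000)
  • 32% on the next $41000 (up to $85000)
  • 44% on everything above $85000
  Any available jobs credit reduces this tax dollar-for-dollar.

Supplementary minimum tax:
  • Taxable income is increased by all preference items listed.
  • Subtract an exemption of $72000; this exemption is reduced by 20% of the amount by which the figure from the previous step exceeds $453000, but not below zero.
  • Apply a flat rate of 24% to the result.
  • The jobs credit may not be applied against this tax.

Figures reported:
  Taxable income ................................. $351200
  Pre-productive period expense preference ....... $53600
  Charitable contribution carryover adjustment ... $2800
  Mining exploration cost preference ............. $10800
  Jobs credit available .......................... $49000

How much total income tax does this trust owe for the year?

$87498

Supplementary minimum tax:
  Adjusted income: $351200 + $53600 + $2800 + $10800 = $418400
  Exemption: $418400 ≤ $453000, so full $72000 applies
  Base: $418400 − $72000 = $346400
  $346400 × 24% = $83136

Regular income tax:
  $43000 × 14% = $6020
  $1000 × 23% = $230
  $41000 × 32% = $13120
  $266200 × 44% = $117128
  → $136498
  Less jobs credit $49000 → $87498

$87498 > $83136, so the regular income tax governs.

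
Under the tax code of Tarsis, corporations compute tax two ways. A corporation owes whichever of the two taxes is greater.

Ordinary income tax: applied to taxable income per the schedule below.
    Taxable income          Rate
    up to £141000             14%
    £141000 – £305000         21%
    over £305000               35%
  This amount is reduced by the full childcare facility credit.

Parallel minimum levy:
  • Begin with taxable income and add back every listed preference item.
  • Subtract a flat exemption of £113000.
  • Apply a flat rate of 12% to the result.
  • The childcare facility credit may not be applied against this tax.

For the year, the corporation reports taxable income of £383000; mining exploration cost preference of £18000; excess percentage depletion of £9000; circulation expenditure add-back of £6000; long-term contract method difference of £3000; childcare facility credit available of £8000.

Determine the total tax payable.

£73480

Ordinary income tax:
  £141000 × 14% = £19740
  £164000 × 21% = £34440
  £78000 × 35% = £27300
  → £81480
  Less childcare facility credit £8000 → £73480

Parallel minimum levy:
  Adjusted income: £383000 + £18000 + £9000 + £6000 + £3000 = £419000
  Less exemption £113000 → base £306000
  £306000 × 12% = £36720

£73480 > £36720, so the ordinary income tax governs.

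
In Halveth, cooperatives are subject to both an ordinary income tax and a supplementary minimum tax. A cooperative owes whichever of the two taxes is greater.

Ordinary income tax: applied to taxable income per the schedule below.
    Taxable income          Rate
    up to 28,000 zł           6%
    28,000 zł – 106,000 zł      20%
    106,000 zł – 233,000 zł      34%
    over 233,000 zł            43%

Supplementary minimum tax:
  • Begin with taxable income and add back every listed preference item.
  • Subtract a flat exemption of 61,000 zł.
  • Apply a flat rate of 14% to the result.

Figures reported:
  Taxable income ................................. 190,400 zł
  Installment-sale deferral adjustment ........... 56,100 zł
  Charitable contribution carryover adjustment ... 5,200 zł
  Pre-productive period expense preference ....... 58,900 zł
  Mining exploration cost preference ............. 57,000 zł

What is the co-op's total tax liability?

45,976 zł

Ordinary income tax:
  28,000 zł × 6% = 1,680 zł
  78,000 zł × 20% = 15,600 zł
  84,400 zł × 34% = 28,696 zł
  → 45,976 zł

Supplementary minimum tax:
  Adjusted income: 190,400 zł + 56,100 zł + 5,200 zł + 58,900 zł + 57,000 zł = 367,600 zł
  Less exemption 61,000 zł → base 306,600 zł
  306,600 zł × 14% = 42,924 zł

45,976 zł > 42,924 zł, so the ordinary income tax governs.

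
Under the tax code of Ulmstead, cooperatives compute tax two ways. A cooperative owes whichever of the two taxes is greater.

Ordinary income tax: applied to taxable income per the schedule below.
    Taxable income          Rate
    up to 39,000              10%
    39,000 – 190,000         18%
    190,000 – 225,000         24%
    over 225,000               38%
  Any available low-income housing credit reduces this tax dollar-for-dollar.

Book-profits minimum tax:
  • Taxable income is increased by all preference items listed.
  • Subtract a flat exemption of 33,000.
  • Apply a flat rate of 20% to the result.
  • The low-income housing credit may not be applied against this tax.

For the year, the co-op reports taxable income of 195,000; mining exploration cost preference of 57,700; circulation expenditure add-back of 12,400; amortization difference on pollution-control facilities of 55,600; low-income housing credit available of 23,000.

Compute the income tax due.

Book-profits minimum tax:
  Adjusted income: 195,000 + 57,700 + 12,400 + 55,600 = 320,700
  Less exemption 33,000 → base 287,700
  287,700 × 20% = 57,540

Ordinary income tax:
  39,000 × 10% = 3,900
  151,000 × 18% = 27,180
  5,000 × 24% = 1,200
  → 32,280
  Less low-income housing credit 23,000 → 9,280

57,540 > 9,280, so the book-profits minimum tax is the binding amount.

57,540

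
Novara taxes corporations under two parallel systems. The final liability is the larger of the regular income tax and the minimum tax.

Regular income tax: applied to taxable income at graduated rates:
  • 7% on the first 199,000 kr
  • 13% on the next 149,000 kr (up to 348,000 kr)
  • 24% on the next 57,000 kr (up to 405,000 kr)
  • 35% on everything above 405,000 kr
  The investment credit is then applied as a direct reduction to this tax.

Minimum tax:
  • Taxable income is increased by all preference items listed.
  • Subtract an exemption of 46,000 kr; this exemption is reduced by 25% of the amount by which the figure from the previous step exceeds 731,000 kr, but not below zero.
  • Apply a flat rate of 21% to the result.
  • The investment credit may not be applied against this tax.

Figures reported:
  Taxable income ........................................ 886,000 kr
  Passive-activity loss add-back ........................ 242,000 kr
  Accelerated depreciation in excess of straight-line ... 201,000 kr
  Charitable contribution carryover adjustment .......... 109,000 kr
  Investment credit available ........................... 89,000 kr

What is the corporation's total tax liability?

Regular income tax:
  199,000 kr × 7% = 13,930 kr
  149,000 kr × 13% = 19,370 kr
  57,000 kr × 24% = 13,680 kr
  481,000 kr × 35% = 168,350 kr
  → 215,330 kr
  Less investment credit 89,000 kr → 126,330 kr

Minimum tax:
  Adjusted income: 886,000 kr + 242,000 kr + 201,000 kr + 109,000 kr = 1,438,000 kr
  Exemption: 25% × (1,438,000 kr − 731,000 kr) = 176,750 kr ≥ 46,000 kr, so the exemption is fully phased out
  Base: 1,438,000 kr − 0 kr = 1,438,000 kr
  1,438,000 kr × 21% = 301,980 kr

301,980 kr > 126,330 kr, so the minimum tax is the binding amount.

301,980 kr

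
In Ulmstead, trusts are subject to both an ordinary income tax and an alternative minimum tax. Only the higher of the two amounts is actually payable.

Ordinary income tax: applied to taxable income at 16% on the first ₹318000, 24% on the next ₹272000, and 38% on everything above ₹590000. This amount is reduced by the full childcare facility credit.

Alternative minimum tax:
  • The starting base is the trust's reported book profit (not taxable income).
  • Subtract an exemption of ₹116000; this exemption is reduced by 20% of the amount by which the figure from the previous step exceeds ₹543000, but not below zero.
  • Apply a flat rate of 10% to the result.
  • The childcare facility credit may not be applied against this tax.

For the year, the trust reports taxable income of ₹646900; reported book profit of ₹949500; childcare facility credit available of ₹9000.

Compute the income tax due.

Ordinary income tax:
  ₹318000 × 16% = ₹50880
  ₹272000 × 24% = ₹65280
  ₹56900 × 38% = ₹21622
  → ₹137782
  Less childcare facility credit ₹9000 → ₹128782

Alternative minimum tax:
  Base (reported book profit): ₹949500
  Exemption: ₹116000 − 20% × (₹949500 − ₹543000) = ₹116000 − ₹81300 = ₹34700
  Base: ₹949500 − ₹34700 = ₹914800
  ₹914800 × 10% = ₹91480

₹128782 > ₹91480, so the ordinary income tax governs.

₹128782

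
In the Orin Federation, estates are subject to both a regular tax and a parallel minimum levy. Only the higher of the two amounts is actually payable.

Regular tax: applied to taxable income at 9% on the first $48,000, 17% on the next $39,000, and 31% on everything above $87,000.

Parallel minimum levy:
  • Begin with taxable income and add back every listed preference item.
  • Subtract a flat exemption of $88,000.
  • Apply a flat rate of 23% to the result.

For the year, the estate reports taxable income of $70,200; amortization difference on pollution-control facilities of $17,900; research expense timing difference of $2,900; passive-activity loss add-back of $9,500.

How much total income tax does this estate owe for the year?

$8,094

Regular tax:
  $48,000 × 9% = $4,320
  $22,200 × 17% = $3,774
  → $8,094

Parallel minimum levy:
  Adjusted income: $70,200 + $17,900 + $2,900 + $9,500 = $100,500
  Less exemption $88,000 → base $12,500
  $12,500 × 23% = $2,875

$8,094 > $2,875, so the regular tax governs.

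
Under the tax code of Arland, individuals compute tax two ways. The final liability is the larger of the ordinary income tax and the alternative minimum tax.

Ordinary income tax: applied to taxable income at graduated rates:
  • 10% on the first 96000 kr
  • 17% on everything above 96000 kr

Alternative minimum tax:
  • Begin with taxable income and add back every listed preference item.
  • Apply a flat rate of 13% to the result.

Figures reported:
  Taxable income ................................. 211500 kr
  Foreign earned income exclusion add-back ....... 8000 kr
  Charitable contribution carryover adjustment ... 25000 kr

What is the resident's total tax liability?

Ordinary income tax:
  96000 kr × 10% = 9600 kr
  115500 kr × 17% = 19635 kr
  → 29235 kr

Alternative minimum tax:
  Adjusted income: 211500 kr + 8000 kr + 25000 kr = 244500 kr
  244500 kr × 13% = 31785 kr

31785 kr > 29235 kr, so the alternative minimum tax is the binding amount.

31785 kr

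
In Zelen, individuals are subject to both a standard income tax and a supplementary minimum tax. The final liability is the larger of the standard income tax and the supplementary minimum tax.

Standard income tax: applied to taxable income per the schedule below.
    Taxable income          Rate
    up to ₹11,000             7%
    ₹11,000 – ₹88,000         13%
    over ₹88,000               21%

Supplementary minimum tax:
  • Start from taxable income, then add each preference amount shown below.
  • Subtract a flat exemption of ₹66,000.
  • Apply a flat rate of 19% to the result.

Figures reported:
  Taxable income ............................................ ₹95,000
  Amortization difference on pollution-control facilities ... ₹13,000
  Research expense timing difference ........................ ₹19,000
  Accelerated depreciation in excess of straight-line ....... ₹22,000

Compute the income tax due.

₹15,770

Supplementary minimum tax:
  Adjusted income: ₹95,000 + ₹13,000 + ₹19,000 + ₹22,000 = ₹149,000
  Less exemption ₹66,000 → base ₹83,000
  ₹83,000 × 19% = ₹15,770

Standard income tax:
  ₹11,000 × 7% = ₹770
  ₹77,000 × 13% = ₹10,010
  ₹7,000 × 21% = ₹1,470
  → ₹12,250

₹15,770 > ₹12,250, so the supplementary minimum tax is the binding amount.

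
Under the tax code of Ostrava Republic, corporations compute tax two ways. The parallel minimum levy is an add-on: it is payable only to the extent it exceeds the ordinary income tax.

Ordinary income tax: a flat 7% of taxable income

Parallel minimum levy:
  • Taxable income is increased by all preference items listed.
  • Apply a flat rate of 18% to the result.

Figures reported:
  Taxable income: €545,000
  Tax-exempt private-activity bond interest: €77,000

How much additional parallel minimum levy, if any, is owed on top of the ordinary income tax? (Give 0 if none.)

Parallel minimum levy:
  Adjusted income: €545,000 + €77,000 = €622,000
  €622,000 × 18% = €111,960

Ordinary income tax:
  €545,000 × 7% = €38,150

Excess of parallel minimum levy over ordinary income tax: €111,960 − €38,150 = €73,810.

€73,810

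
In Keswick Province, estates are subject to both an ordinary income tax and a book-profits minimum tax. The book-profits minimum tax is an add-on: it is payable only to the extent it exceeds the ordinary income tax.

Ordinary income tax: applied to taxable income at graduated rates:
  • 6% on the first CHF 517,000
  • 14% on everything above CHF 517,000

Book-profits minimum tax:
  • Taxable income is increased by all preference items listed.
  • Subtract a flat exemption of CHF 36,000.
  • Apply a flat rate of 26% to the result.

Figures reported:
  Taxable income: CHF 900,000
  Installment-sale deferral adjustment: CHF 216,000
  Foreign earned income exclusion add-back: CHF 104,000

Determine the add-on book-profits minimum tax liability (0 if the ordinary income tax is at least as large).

CHF 223,200

Book-profits minimum tax:
  Adjusted income: CHF 900,000 + CHF 216,000 + CHF 104,000 = CHF 1,220,000
  Less exemption CHF 36,000 → base CHF 1,184,000
  CHF 1,184,000 × 26% = CHF 307,840

Ordinary income tax:
  CHF 517,000 × 6% = CHF 31,020
  CHF 383,000 × 14% = CHF 53,620
  → CHF 84,640

Excess of book-profits minimum tax over ordinary income tax: CHF 307,840 − CHF 84,640 = CHF 223,200.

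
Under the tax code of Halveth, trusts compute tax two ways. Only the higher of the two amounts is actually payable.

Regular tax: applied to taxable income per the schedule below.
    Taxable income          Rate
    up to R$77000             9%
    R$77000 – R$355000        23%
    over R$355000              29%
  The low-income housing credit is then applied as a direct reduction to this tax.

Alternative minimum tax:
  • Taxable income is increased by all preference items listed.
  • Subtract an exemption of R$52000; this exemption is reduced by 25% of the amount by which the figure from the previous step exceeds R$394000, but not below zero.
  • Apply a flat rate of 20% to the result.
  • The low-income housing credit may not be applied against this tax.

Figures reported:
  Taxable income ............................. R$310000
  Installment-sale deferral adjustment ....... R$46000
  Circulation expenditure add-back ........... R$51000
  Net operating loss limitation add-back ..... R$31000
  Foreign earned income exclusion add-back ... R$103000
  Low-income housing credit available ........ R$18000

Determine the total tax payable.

Regular tax:
  R$77000 × 9% = R$6930
  R$233000 × 23% = R$53590
  → R$60520
  Less low-income housing credit R$18000 → R$42520

Alternative minimum tax:
  Adjusted income: R$310000 + R$46000 + R$51000 + R$31000 + R$103000 = R$541000
  Exemption: R$52000 − 25% × (R$541000 − R$394000) = R$52000 − R$36750 = R$15250
  Base: R$541000 − R$15250 = R$525750
  R$525750 × 20% = R$105150

R$105150 > R$42520, so the alternative minimum tax is the binding amount.

R$105150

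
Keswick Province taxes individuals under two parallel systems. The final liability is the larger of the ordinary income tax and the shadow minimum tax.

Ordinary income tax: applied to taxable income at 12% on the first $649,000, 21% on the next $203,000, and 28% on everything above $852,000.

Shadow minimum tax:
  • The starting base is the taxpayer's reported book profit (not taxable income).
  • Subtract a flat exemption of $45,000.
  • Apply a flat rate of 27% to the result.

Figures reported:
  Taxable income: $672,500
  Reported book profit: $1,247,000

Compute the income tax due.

Ordinary income tax:
  $649,000 × 12% = $77,880
  $23,500 × 21% = $4,935
  → $82,815

Shadow minimum tax:
  Base (reported book profit): $1,247,000
  Less exemption $45,000 → base $1,202,000
  $1,202,000 × 27% = $324,540

$324,540 > $82,815, so the shadow minimum tax is the binding amount.

$324,540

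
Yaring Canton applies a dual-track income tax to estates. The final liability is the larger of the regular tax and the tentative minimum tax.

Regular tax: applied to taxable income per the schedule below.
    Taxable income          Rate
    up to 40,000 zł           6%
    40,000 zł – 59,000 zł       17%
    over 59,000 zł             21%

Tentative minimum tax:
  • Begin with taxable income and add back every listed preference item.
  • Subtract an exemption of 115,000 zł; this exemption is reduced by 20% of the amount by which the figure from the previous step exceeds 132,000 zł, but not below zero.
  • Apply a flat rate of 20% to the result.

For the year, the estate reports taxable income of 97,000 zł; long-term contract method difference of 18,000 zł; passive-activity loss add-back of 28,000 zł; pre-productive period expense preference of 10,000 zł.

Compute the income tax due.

Regular tax:
  40,000 zł × 6% = 2,400 zł
  19,000 zł × 17% = 3,230 zł
  38,000 zł × 21% = 7,980 zł
  → 13,610 zł

Tentative minimum tax:
  Adjusted income: 97,000 zł + 18,000 zł + 28,000 zł + 10,000 zł = 153,000 zł
  Exemption: 115,000 zł − 20% × (153,000 zł − 132,000 zł) = 115,000 zł − 4,200 zł = 110,800 zł
  Base: 153,000 zł − 110,800 zł = 42,200 zł
  42,200 zł × 20% = 8,440 zł

13,610 zł > 8,440 zł, so the regular tax governs.

13,610 zł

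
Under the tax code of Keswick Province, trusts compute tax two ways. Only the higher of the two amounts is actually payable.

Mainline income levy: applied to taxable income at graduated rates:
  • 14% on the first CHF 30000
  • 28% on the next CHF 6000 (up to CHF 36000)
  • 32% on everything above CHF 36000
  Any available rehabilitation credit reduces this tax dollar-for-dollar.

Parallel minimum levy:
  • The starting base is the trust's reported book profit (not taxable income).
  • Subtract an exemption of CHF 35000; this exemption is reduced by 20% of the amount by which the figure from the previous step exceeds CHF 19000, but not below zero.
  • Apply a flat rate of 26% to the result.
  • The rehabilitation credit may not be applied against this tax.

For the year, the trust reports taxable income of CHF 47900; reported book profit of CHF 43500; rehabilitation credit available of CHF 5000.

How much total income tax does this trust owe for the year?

CHF 4688

Mainline income levy:
  CHF 30000 × 14% = CHF 4200
  CHF 6000 × 28% = CHF 1680
  CHF 11900 × 32% = CHF 3808
  → CHF 9688
  Less rehabilitation credit CHF 5000 → CHF 4688

Parallel minimum levy:
  Base (reported book profit): CHF 43500
  Exemption: CHF 35000 − 20% × (CHF 43500 − CHF 19000) = CHF 35000 − CHF 4900 = CHF 30100
  Base: CHF 43500 − CHF 30100 = CHF 13400
  CHF 13400 × 26% = CHF 3484

CHF 4688 > CHF 3484, so the mainline income levy governs.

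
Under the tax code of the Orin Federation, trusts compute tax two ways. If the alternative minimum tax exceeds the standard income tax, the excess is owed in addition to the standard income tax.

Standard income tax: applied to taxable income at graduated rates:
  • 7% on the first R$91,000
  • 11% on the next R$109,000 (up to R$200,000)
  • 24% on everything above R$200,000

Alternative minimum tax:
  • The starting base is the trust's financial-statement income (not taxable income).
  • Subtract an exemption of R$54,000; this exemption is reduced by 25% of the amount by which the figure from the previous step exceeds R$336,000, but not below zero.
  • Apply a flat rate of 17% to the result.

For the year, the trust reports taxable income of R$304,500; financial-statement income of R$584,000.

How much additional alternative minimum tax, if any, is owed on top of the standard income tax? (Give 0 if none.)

R$55,840

Alternative minimum tax:
  Base (financial-statement income): R$584,000
  Exemption: 25% × (R$584,000 − R$336,000) = R$62,000 ≥ R$54,000, so the exemption is fully phased out
  Base: R$584,000 − R$0 = R$584,000
  R$584,000 × 17% = R$99,280

Standard income tax:
  R$91,000 × 7% = R$6,370
  R$109,000 × 11% = R$11,990
  R$104,500 × 24% = R$25,080
  → R$43,440

Excess of alternative minimum tax over standard income tax: R$99,280 − R$43,440 = R$55,840.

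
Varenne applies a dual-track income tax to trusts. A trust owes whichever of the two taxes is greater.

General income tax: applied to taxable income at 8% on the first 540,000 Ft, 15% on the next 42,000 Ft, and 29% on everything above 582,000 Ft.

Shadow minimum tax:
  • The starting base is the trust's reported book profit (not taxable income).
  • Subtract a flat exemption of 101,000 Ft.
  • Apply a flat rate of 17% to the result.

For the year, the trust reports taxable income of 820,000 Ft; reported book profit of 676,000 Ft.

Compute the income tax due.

Shadow minimum tax:
  Base (reported book profit): 676,000 Ft
  Less exemption 101,000 Ft → base 575,000 Ft
  575,000 Ft × 17% = 97,750 Ft

General income tax:
  540,000 Ft × 8% = 43,200 Ft
  42,000 Ft × 15% = 6,300 Ft
  238,000 Ft × 29% = 69,020 Ft
  → 118,520 Ft

118,520 Ft > 97,750 Ft, so the general income tax governs.

118,520 Ft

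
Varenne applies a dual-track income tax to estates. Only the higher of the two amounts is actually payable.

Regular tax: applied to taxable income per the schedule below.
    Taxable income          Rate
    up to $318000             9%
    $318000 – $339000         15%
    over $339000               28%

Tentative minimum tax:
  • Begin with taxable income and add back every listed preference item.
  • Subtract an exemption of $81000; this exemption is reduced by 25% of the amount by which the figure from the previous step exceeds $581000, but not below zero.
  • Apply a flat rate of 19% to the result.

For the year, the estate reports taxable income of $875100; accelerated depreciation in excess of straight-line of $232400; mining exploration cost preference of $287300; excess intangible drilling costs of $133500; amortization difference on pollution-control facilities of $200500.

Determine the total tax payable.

$328472

Tentative minimum tax:
  Adjusted income: $875100 + $232400 + $287300 + $133500 + $200500 = $1728800
  Exemption: 25% × ($1728800 − $581000) = $286950 ≥ $81000, so the exemption is fully phased out
  Base: $1728800 − $0 = $1728800
  $1728800 × 19% = $328472

Regular tax:
  $318000 × 9% = $28620
  $21000 × 15% = $3150
  $536100 × 28% = $150108
  → $181878

$328472 > $181878, so the tentative minimum tax is the binding amount.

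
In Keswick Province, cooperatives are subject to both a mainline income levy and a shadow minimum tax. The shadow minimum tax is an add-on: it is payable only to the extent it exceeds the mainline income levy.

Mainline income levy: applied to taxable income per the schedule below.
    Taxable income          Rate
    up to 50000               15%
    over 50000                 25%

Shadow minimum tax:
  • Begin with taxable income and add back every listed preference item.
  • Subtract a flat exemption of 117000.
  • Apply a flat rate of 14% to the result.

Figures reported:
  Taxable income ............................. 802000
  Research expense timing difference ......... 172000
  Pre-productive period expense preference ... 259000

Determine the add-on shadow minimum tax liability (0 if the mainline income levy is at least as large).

0

Shadow minimum tax:
  Adjusted income: 802000 + 172000 + 259000 = 1233000
  Less exemption 117000 → base 1116000
  1116000 × 14% = 156240

Mainline income levy:
  50000 × 15% = 7500
  752000 × 25% = 188000
  → 195500

156240 ≤ 195500, so no add-on is due.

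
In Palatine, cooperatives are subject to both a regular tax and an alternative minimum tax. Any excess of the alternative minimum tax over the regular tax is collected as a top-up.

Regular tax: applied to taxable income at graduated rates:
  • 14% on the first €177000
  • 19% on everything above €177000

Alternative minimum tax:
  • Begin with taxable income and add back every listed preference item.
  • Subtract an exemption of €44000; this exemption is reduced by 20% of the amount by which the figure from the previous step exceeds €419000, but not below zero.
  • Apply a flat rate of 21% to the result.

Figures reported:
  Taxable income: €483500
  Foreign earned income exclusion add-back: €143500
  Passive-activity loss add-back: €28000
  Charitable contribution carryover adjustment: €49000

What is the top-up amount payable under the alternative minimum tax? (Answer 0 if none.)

Regular tax:
  €177000 × 14% = €24780
  €306500 × 19% = €58235
  → €83015

Alternative minimum tax:
  Adjusted income: €483500 + €143500 + €28000 + €49000 = €704000
  Exemption: 20% × (€704000 − €419000) = €57000 ≥ €44000, so the exemption is fully phased out
  Base: €704000 − €0 = €704000
  €704000 × 21% = €147840

Excess of alternative minimum tax over regular tax: €147840 − €83015 = €64825.

€64825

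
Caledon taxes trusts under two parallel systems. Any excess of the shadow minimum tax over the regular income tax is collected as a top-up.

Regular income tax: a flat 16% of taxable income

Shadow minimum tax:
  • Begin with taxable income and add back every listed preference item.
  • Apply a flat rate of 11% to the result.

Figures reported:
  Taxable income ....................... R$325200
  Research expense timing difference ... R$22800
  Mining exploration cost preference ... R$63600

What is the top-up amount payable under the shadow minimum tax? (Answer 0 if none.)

R$0

Shadow minimum tax:
  Adjusted income: R$325200 + R$22800 + R$63600 = R$411600
  R$411600 × 11% = R$45276

Regular income tax:
  R$325200 × 16% = R$52032

R$45276 ≤ R$52032, so no add-on is due.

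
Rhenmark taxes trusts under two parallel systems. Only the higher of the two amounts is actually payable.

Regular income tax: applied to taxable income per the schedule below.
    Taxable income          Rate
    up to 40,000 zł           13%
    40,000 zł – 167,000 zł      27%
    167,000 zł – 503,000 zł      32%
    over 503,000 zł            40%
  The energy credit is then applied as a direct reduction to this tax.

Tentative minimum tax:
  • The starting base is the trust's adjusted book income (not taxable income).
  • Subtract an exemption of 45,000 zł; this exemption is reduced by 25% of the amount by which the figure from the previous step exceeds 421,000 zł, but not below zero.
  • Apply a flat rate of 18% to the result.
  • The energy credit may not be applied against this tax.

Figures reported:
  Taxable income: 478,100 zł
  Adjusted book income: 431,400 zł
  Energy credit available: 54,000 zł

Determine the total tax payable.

Regular income tax:
  40,000 zł × 13% = 5,200 zł
  127,000 zł × 27% = 34,290 zł
  311,100 zł × 32% = 99,552 zł
  → 139,042 zł
  Less energy credit 54,000 zł → 85,042 zł

Tentative minimum tax:
  Base (adjusted book income): 431,400 zł
  Exemption: 45,000 zł − 25% × (431,400 zł − 421,000 zł) = 45,000 zł − 2,600 zł = 42,400 zł
  Base: 431,400 zł − 42,400 zł = 389,000 zł
  389,000 zł × 18% = 70,020 zł

85,042 zł > 70,020 zł, so the regular income tax governs.

85,042 zł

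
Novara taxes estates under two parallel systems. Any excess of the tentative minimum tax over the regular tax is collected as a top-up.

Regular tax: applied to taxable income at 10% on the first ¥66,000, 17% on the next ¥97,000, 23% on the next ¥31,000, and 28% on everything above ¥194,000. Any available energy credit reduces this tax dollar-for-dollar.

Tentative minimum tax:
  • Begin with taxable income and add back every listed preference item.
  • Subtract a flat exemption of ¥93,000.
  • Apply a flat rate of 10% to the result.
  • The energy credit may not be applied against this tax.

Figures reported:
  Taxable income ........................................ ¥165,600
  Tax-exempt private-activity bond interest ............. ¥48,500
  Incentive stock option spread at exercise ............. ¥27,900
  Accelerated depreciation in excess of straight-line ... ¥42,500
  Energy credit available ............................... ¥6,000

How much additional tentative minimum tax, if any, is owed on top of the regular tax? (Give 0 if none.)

¥1,462

Regular tax:
  ¥66,000 × 10% = ¥6,600
  ¥97,000 × 17% = ¥16,490
  ¥2,600 × 23% = ¥598
  → ¥23,688
  Less energy credit ¥6,000 → ¥17,688

Tentative minimum tax:
  Adjusted income: ¥165,600 + ¥48,500 + ¥27,900 + ¥42,500 = ¥284,500
  Less exemption ¥93,000 → base ¥191,500
  ¥191,500 × 10% = ¥19,150

Excess of tentative minimum tax over regular tax: ¥19,150 − ¥17,688 = ¥1,462.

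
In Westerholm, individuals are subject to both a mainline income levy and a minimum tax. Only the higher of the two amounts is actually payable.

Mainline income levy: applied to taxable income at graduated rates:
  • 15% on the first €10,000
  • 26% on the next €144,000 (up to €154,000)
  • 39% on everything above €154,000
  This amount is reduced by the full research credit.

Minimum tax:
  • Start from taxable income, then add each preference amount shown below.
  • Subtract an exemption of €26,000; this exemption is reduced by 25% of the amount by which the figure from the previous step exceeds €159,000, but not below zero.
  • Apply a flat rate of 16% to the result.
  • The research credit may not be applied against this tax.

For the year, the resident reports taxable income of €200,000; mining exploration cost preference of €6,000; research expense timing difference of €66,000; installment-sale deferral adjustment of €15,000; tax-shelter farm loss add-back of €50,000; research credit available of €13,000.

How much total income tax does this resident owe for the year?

€53,920

Minimum tax:
  Adjusted income: €200,000 + €6,000 + €66,000 + €15,000 + €50,000 = €337,000
  Exemption: 25% × (€337,000 − €159,000) = €44,500 ≥ €26,000, so the exemption is fully phased out
  Base: €337,000 − €0 = €337,000
  €337,000 × 16% = €53,920

Mainline income levy:
  €10,000 × 15% = €1,500
  €144,000 × 26% = €37,440
  €46,000 × 39% = €17,940
  → €56,880
  Less research credit €13,000 → €43,880

€53,920 > €43,880, so the minimum tax is the binding amount.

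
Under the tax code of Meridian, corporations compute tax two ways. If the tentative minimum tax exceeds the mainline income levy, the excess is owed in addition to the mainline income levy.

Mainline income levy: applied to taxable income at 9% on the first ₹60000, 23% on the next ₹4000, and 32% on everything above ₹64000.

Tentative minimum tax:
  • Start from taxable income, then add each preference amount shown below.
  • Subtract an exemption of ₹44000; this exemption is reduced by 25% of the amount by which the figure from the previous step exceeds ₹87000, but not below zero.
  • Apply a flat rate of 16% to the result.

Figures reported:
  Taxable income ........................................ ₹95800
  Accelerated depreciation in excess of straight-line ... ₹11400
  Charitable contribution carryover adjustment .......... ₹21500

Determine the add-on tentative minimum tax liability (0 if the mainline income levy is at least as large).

Tentative minimum tax:
  Adjusted income: ₹95800 + ₹11400 + ₹21500 = ₹128700
  Exemption: ₹44000 − 25% × (₹128700 − ₹87000) = ₹44000 − ₹10425 = ₹33575
  Base: ₹128700 − ₹33575 = ₹95125
  ₹95125 × 16% = ₹15220

Mainline income levy:
  ₹60000 × 9% = ₹5400
  ₹4000 × 23% = ₹920
  ₹31800 × 32% = ₹10176
  → ₹16496

₹15220 ≤ ₹16496, so no add-on is due.

₹0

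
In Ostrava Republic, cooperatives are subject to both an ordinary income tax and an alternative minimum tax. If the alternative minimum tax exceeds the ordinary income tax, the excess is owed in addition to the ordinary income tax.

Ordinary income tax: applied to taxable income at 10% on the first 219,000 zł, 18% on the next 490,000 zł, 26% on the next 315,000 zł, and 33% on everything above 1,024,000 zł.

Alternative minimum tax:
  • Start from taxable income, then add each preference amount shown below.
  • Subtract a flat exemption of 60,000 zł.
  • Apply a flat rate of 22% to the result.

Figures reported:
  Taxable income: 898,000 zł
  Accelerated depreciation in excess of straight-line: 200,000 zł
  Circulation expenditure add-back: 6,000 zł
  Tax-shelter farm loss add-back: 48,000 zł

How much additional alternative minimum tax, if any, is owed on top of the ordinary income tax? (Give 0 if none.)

Alternative minimum tax:
  Adjusted income: 898,000 zł + 200,000 zł + 6,000 zł + 48,000 zł = 1,152,000 zł
  Less exemption 60,000 zł → base 1,092,000 zł
  1,092,000 zł × 22% = 240,240 zł

Ordinary income tax:
  219,000 zł × 10% = 21,900 zł
  490,000 zł × 18% = 88,200 zł
  189,000 zł × 26% = 49,140 zł
  → 159,240 zł

Excess of alternative minimum tax over ordinary income tax: 240,240 zł − 159,240 zł = 81,000 zł.

81,000 zł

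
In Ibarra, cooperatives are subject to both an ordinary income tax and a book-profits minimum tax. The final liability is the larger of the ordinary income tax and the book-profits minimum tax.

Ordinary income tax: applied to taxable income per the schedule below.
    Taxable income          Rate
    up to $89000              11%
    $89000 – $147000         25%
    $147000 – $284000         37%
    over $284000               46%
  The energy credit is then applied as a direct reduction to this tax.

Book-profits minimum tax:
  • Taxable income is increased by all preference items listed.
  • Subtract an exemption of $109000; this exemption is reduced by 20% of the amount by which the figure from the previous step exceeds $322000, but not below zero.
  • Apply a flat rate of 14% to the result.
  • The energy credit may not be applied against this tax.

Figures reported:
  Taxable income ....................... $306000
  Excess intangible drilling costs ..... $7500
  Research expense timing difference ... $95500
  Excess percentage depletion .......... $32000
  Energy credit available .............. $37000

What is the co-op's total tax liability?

$49812

Ordinary income tax:
  $89000 × 11% = $9790
  $58000 × 25% = $14500
  $137000 × 37% = $50690
  $22000 × 46% = $10120
  → $85100
  Less energy credit $37000 → $48100

Book-profits minimum tax:
  Adjusted income: $306000 + $7500 + $95500 + $32000 = $441000
  Exemption: $109000 − 20% × ($441000 − $322000) = $109000 − $23800 = $85200
  Base: $441000 − $85200 = $355800
  $355800 × 14% = $49812

$49812 > $48100, so the book-profits minimum tax is the binding amount.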